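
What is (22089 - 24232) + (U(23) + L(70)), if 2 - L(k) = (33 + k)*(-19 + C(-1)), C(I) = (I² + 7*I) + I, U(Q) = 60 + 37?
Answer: 634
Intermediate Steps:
U(Q) = 97
C(I) = I² + 8*I
L(k) = 860 + 26*k (L(k) = 2 - (33 + k)*(-19 - (8 - 1)) = 2 - (33 + k)*(-19 - 1*7) = 2 - (33 + k)*(-19 - 7) = 2 - (33 + k)*(-26) = 2 - (-858 - 26*k) = 2 + (858 + 26*k) = 860 + 26*k)
(22089 - 24232) + (U(23) + L(70)) = (22089 - 24232) + (97 + (860 + 26*70)) = -2143 + (97 + (860 + 1820)) = -2143 + (97 + 2680) = -2143 + 2777 = 634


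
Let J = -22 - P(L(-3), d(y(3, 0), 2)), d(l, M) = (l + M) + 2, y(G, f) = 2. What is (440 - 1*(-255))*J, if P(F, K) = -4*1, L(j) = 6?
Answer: -12510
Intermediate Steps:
d(l, M) = 2 + M + l (d(l, M) = (M + l) + 2 = 2 + M + l)
P(F, K) = -4
J = -18 (J = -22 - 1*(-4) = -22 + 4 = -18)
(440 - 1*(-255))*J = (440 - 1*(-255))*(-18) = (440 + 255)*(-18) = 695*(-18) = -12510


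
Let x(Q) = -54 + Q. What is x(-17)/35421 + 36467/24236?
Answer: 1289976851/858463356 ≈ 1.5027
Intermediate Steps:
x(-17)/35421 + 36467/24236 = (-54 - 17)/35421 + 36467/24236 = -71*1/35421 + 36467*(1/24236) = -71/35421 + 36467/24236 = 1289976851/858463356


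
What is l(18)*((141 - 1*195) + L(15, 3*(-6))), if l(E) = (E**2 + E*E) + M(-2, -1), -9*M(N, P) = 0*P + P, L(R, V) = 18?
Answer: -23332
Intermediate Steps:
M(N, P) = -P/9 (M(N, P) = -(0*P + P)/9 = -(0 + P)/9 = -P/9)
l(E) = 1/9 + 2*E**2 (l(E) = (E**2 + E*E) - 1/9*(-1) = (E**2 + E**2) + 1/9 = 2*E**2 + 1/9 = 1/9 + 2*E**2)
l(18)*((141 - 1*195) + L(15, 3*(-6))) = (1/9 + 2*18**2)*((141 - 1*195) + 18) = (1/9 + 2*324)*((141 - 195) + 18) = (1/9 + 648)*(-54 + 18) = (5833/9)*(-36) = -23332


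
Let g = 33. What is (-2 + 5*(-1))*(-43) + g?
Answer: 334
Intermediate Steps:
(-2 + 5*(-1))*(-43) + g = (-2 + 5*(-1))*(-43) + 33 = (-2 - 5)*(-43) + 33 = -7*(-43) + 33 = 301 + 33 = 334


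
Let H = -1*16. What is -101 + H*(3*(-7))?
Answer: 235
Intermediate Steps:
H = -16
-101 + H*(3*(-7)) = -101 - 48*(-7) = -101 - 16*(-21) = -101 + 336 = 235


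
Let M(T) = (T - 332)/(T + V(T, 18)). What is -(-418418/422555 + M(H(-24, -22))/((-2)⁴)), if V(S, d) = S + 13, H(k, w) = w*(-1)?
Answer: 36613519/27526440 ≈ 1.3301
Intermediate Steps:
H(k, w) = -w
V(S, d) = 13 + S
M(T) = (-332 + T)/(13 + 2*T) (M(T) = (T - 332)/(T + (13 + T)) = (-332 + T)/(13 + 2*T))
-(-418418/422555 + M(H(-24, -22))/((-2)⁴)) = -(-418418/422555 + ((-332 - 1*(-22))/(13 + 2*(-1*(-22))))/((-2)⁴)) = -(-418418*1/422555 + ((-332 + 22)/(13 + 2*22))/16) = -(-59774/60365 + (-310/(13 + 44))*(1/16)) = -(-59774/60365 + (-310/57)*(1/16)) = -(-59774/60365 + ((1/57)*(-310))*(1/16)) = -(-59774/60365 - 310/57*1/16) = -(-59774/60365 - 155/456) = -1*(-36613519/27526440) = 36613519/27526440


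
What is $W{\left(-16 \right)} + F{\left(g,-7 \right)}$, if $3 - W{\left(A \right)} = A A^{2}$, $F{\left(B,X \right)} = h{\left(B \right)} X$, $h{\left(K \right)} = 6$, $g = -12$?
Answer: $4057$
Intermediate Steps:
$F{\left(B,X \right)} = 6 X$
$W{\left(A \right)} = 3 - A^{3}$ ($W{\left(A \right)} = 3 - A A^{2} = 3 - A^{3}$)
$W{\left(-16 \right)} + F{\left(g,-7 \right)} = \left(3 - \left(-16\right)^{3}\right) + 6 \left(-7\right) = \left(3 - -4096\right) - 42 = \left(3 + 4096\right) - 42 = 4099 - 42 = 4057$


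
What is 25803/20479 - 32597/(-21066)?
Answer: 1211119961/431410614 ≈ 2.8074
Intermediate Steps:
25803/20479 - 32597/(-21066) = 25803*(1/20479) - 32597*(-1/21066) = 25803/20479 + 32597/21066 = 1211119961/431410614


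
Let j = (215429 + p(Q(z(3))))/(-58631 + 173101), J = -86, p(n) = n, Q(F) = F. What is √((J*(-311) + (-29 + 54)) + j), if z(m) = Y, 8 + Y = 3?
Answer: √87703817414795/57235 ≈ 163.62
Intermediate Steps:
Y = -5 (Y = -8 + 3 = -5)
z(m) = -5
j = 107712/57235 (j = (215429 - 5)/(-58631 + 173101) = 215424/114470 = 215424*(1/114470) = 107712/57235 ≈ 1.8819)
√((J*(-311) + (-29 + 54)) + j) = √((-86*(-311) + (-29 + 54)) + 107712/57235) = √((26746 + 25) + 107712/57235) = √(26771 + 107712/57235) = √(1532345897/57235) = √87703817414795/57235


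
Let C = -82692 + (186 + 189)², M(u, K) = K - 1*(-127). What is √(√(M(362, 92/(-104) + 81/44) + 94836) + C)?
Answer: √(4738687668 + 858*√863074641)/286 ≈ 241.33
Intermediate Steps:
M(u, K) = 127 + K (M(u, K) = K + 127 = 127 + K)
C = 57933 (C = -82692 + 375² = -82692 + 140625 = 57933)
√(√(M(362, 92/(-104) + 81/44) + 94836) + C) = √(√((127 + (92/(-104) + 81/44)) + 94836) + 57933) = √(√((127 + (92*(-1/104) + 81*(1/44))) + 94836) + 57933) = √(√((127 + (-23/26 + 81/44)) + 94836) + 57933) = √(√((127 + 547/572) + 94836) + 57933) = √(√(73191/572 + 94836) + 57933) = √(√(54319383/572) + 57933) = √(3*√863074641/286 + 57933) = √(57933 + 3*√863074641/286)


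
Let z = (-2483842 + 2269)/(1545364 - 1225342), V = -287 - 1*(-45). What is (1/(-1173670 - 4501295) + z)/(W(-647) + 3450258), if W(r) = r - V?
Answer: -1564760026663/696147235681895910 ≈ -2.2477e-6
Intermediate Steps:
V = -242 (V = -287 + 45 = -242)
z = -827191/106674 (z = -2481573/320022 = -2481573*1/320022 = -827191/106674 ≈ -7.7544)
W(r) = 242 + r (W(r) = r - 1*(-242) = r + 242 = 242 + r)
(1/(-1173670 - 4501295) + z)/(W(-647) + 3450258) = (1/(-1173670 - 4501295) - 827191/106674)/((242 - 647) + 3450258) = (1/(-5674965) - 827191/106674)/(-405 + 3450258) = (-1/5674965 - 827191/106674)/3449853 = -1564760026663/201790405470*1/3449853 = -1564760026663/696147235681895910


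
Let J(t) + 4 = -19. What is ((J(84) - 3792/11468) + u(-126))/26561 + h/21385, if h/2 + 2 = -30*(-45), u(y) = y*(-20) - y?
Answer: 7789348631/34648426085 ≈ 0.22481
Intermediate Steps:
J(t) = -23 (J(t) = -4 - 19 = -23)
u(y) = -21*y (u(y) = -20*y - y = -21*y)
h = 2696 (h = -4 + 2*(-30*(-45)) = -4 + 2*1350 = -4 + 2700 = 2696)
((J(84) - 3792/11468) + u(-126))/26561 + h/21385 = ((-23 - 3792/11468) - 21*(-126))/26561 + 2696/21385 = ((-23 - 3792*1/11468) + 2646)*(1/26561) + 2696*(1/21385) = ((-23 - 948/2867) + 2646)*(1/26561) + 2696/21385 = (-66889/2867 + 2646)*(1/26561) + 2696/21385 = (7519193/2867)*(1/26561) + 2696/21385 = 7519193/76150387 + 2696/21385 = 7789348631/34648426085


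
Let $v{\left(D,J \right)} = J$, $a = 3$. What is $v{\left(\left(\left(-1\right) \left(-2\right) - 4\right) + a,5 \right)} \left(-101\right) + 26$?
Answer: $-479$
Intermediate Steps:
$v{\left(\left(\left(-1\right) \left(-2\right) - 4\right) + a,5 \right)} \left(-101\right) + 26 = 5 \left(-101\right) + 26 = -505 + 26 = -479$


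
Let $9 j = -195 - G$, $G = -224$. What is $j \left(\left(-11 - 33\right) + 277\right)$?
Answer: $\frac{6757}{9} \approx 750.78$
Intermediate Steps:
$j = \frac{29}{9}$ ($j = \frac{-195 - -224}{9} = \frac{-195 + 224}{9} = \frac{1}{9} \cdot 29 = \frac{29}{9} \approx 3.2222$)
$j \left(\left(-11 - 33\right) + 277\right) = \frac{29 \left(\left(-11 - 33\right) + 277\right)}{9} = \frac{29 \left(-44 + 277\right)}{9} = \frac{29}{9} \cdot 233 = \frac{6757}{9}$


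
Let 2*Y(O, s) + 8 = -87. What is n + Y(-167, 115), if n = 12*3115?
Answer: 74665/2 ≈ 37333.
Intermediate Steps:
n = 37380
Y(O, s) = -95/2 (Y(O, s) = -4 + (½)*(-87) = -4 - 87/2 = -95/2)
n + Y(-167, 115) = 37380 - 95/2 = 74665/2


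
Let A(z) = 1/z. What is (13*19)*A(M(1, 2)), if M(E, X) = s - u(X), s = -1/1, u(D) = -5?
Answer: 247/4 ≈ 61.750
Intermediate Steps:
s = -1 (s = -1*1 = -1)
M(E, X) = 4 (M(E, X) = -1 - 1*(-5) = -1 + 5 = 4)
(13*19)*A(M(1, 2)) = (13*19)/4 = 247*(1/4) = 247/4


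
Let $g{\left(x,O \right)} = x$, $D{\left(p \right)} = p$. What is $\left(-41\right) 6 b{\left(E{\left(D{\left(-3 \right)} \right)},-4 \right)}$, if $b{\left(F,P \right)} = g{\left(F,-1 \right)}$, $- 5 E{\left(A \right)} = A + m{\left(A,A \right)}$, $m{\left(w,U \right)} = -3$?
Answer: $- \frac{1476}{5} \approx -295.2$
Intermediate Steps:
$E{\left(A \right)} = \frac{3}{5} - \frac{A}{5}$ ($E{\left(A \right)} = - \frac{A - 3}{5} = - \frac{-3 + A}{5} = \frac{3}{5} - \frac{A}{5}$)
$b{\left(F,P \right)} = F$
$\left(-41\right) 6 b{\left(E{\left(D{\left(-3 \right)} \right)},-4 \right)} = \left(-41\right) 6 \left(\frac{3}{5} - - \frac{3}{5}\right) = - 246 \left(\frac{3}{5} + \frac{3}{5}\right) = \left(-246\right) \frac{6}{5} = - \frac{1476}{5}$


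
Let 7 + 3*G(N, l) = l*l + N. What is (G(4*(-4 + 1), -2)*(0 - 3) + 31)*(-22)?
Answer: -1012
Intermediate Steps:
G(N, l) = -7/3 + N/3 + l**2/3 (G(N, l) = -7/3 + (l*l + N)/3 = -7/3 + (l**2 + N)/3 = -7/3 + (N + l**2)/3 = -7/3 + (N/3 + l**2/3) = -7/3 + N/3 + l**2/3)
(G(4*(-4 + 1), -2)*(0 - 3) + 31)*(-22) = ((-7/3 + (4*(-4 + 1))/3 + (1/3)*(-2)**2)*(0 - 3) + 31)*(-22) = ((-7/3 + (4*(-3))/3 + (1/3)*4)*(-3) + 31)*(-22) = ((-7/3 + (1/3)*(-12) + 4/3)*(-3) + 31)*(-22) = ((-7/3 - 4 + 4/3)*(-3) + 31)*(-22) = (-5*(-3) + 31)*(-22) = (15 + 31)*(-22) = 46*(-22) = -1012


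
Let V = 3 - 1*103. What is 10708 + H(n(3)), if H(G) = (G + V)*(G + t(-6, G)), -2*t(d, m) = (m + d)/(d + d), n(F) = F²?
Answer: 79021/8 ≈ 9877.6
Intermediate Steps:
V = -100 (V = 3 - 103 = -100)
t(d, m) = -(d + m)/(4*d) (t(d, m) = -(m + d)/(2*(d + d)) = -(d + m)/(2*(2*d)) = -(d + m)*1/(2*d)/2 = -(d + m)/(4*d))
H(G) = (-100 + G)*(-¼ + 25*G/24) (H(G) = (G - 100)*(G + (¼)*(-1*(-6) - G)/(-6)) = (-100 + G)*(G + (¼)*(-⅙)*(6 - G)) = (-100 + G)*(G + (-¼ + G/24)) = (-100 + G)*(-¼ + 25*G/24))
10708 + H(n(3)) = 10708 + (25 - 1253/12*3² + 25*(3²)²/24) = 10708 + (25 - 1253/12*9 + (25/24)*9²) = 10708 + (25 - 3759/4 + (25/24)*81) = 10708 + (25 - 3759/4 + 675/8) = 10708 - 6643/8 = 79021/8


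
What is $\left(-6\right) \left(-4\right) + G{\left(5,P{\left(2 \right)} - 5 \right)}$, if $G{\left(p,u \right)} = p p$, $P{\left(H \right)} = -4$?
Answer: $49$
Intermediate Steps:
$G{\left(p,u \right)} = p^{2}$
$\left(-6\right) \left(-4\right) + G{\left(5,P{\left(2 \right)} - 5 \right)} = \left(-6\right) \left(-4\right) + 5^{2} = 24 + 25 = 49$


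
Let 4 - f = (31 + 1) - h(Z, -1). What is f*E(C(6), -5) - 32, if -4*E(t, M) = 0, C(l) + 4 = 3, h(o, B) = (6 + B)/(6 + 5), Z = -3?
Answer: -32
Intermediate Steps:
h(o, B) = 6/11 + B/11 (h(o, B) = (6 + B)/11 = (6 + B)*(1/11) = 6/11 + B/11)
C(l) = -1 (C(l) = -4 + 3 = -1)
f = -303/11 (f = 4 - ((31 + 1) - (6/11 + (1/11)*(-1))) = 4 - (32 - (6/11 - 1/11)) = 4 - (32 - 1*5/11) = 4 - (32 - 5/11) = 4 - 1*347/11 = 4 - 347/11 = -303/11 ≈ -27.545)
E(t, M) = 0 (E(t, M) = -1/4*0 = 0)
f*E(C(6), -5) - 32 = -303/11*0 - 32 = 0 - 32 = -32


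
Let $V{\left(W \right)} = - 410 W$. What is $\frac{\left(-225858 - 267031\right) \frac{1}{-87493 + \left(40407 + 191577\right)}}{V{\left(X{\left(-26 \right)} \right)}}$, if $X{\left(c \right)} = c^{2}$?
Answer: $\frac{492889}{40047125560} \approx 1.2308 \cdot 10^{-5}$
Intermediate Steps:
$\frac{\left(-225858 - 267031\right) \frac{1}{-87493 + \left(40407 + 191577\right)}}{V{\left(X{\left(-26 \right)} \right)}} = \frac{\left(-225858 - 267031\right) \frac{1}{-87493 + \left(40407 + 191577\right)}}{\left(-410\right) \left(-26\right)^{2}} = \frac{\left(-492889\right) \frac{1}{-87493 + 231984}}{\left(-410\right) 676} = \frac{\left(-492889\right) \frac{1}{144491}}{-277160} = \left(-492889\right) \frac{1}{144491} \left(- \frac{1}{277160}\right) = \left(- \frac{492889}{144491}\right) \left(- \frac{1}{277160}\right) = \frac{492889}{40047125560}$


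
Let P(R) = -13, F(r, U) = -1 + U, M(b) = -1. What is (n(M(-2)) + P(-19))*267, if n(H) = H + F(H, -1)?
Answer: -4272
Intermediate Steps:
n(H) = -2 + H (n(H) = H + (-1 - 1) = H - 2 = -2 + H)
(n(M(-2)) + P(-19))*267 = ((-2 - 1) - 13)*267 = (-3 - 13)*267 = -16*267 = -4272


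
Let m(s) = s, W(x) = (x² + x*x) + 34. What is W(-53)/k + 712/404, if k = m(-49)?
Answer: -562130/4949 ≈ -113.58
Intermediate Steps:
W(x) = 34 + 2*x² (W(x) = (x² + x²) + 34 = 2*x² + 34 = 34 + 2*x²)
k = -49
W(-53)/k + 712/404 = (34 + 2*(-53)²)/(-49) + 712/404 = (34 + 2*2809)*(-1/49) + 712*(1/404) = (34 + 5618)*(-1/49) + 178/101 = 5652*(-1/49) + 178/101 = -5652/49 + 178/101 = -562130/4949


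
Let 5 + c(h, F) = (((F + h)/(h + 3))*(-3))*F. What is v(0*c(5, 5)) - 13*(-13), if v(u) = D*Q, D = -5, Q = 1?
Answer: 164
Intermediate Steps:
c(h, F) = -5 - 3*F*(F + h)/(3 + h) (c(h, F) = -5 + (((F + h)/(h + 3))*(-3))*F = -5 + (((F + h)/(3 + h))*(-3))*F = -5 + (-3*(F + h)/(3 + h))*F = -5 - 3*F*(F + h)/(3 + h))
v(u) = -5 (v(u) = -5*1 = -5)
v(0*c(5, 5)) - 13*(-13) = -5 - 13*(-13) = -5 + 169 = 164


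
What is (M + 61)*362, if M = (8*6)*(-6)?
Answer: -82174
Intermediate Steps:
M = -288 (M = 48*(-6) = -288)
(M + 61)*362 = (-288 + 61)*362 = -227*362 = -82174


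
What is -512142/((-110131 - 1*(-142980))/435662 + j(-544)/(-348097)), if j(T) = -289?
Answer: -77667683903768388/11560544671 ≈ -6.7183e+6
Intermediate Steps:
-512142/((-110131 - 1*(-142980))/435662 + j(-544)/(-348097)) = -512142/((-110131 - 1*(-142980))/435662 - 289/(-348097)) = -512142/((-110131 + 142980)*(1/435662) - 289*(-1/348097)) = -512142/(32849*(1/435662) + 289/348097) = -512142/(32849/435662 + 289/348097) = -512142/11560544671/151652635214 = -512142*151652635214/11560544671 = -77667683903768388/11560544671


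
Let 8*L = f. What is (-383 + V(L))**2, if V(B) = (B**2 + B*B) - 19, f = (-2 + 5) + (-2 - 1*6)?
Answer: 164839921/1024 ≈ 1.6098e+5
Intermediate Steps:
f = -5 (f = 3 + (-2 - 6) = 3 - 8 = -5)
L = -5/8 (L = (1/8)*(-5) = -5/8 ≈ -0.62500)
V(B) = -19 + 2*B**2 (V(B) = (B**2 + B**2) - 19 = 2*B**2 - 19 = -19 + 2*B**2)
(-383 + V(L))**2 = (-383 + (-19 + 2*(-5/8)**2))**2 = (-383 + (-19 + 2*(25/64)))**2 = (-383 + (-19 + 25/32))**2 = (-383 - 583/32)**2 = (-12839/32)**2 = 164839921/1024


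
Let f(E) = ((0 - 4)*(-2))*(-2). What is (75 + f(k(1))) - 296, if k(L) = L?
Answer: -237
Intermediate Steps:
f(E) = -16 (f(E) = -4*(-2)*(-2) = 8*(-2) = -16)
(75 + f(k(1))) - 296 = (75 - 16) - 296 = 59 - 296 = -237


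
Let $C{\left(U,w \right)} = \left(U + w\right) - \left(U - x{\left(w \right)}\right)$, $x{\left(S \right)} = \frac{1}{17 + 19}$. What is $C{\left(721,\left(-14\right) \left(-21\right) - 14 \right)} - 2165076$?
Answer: $- \frac{77932655}{36} \approx -2.1648 \cdot 10^{6}$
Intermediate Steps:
$x{\left(S \right)} = \frac{1}{36}$
$C{\left(U,w \right)} = \frac{1}{36} + w$ ($C{\left(U,w \right)} = \left(U + w\right) - \left(- \frac{1}{36} + U\right) = \frac{1}{36} + w$)
$C{\left(721,\left(-14\right) \left(-21\right) - 14 \right)} - 2165076 = \left(\frac{1}{36} - -280\right) - 2165076 = \left(\frac{1}{36} + \left(294 - 14\right)\right) - 2165076 = \left(\frac{1}{36} + 280\right) - 2165076 = \frac{10081}{36} - 2165076 = - \frac{77932655}{36}$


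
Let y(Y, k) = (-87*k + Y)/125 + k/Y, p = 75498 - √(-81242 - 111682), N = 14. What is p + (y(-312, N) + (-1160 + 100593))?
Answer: 682182989/3900 - 6*I*√5359 ≈ 1.7492e+5 - 439.23*I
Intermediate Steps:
p = 75498 - 6*I*√5359 (p = 75498 - √(-192924) = 75498 - 6*I*√5359 ≈ 75498.0 - 439.23*I)
y(Y, k) = -87*k/125 + Y/125 + k/Y (y(Y, k) = (Y - 87*k)*(1/125) + k/Y = (-87*k/125 + Y/125) + k/Y = -87*k/125 + Y/125 + k/Y)
p + (y(-312, N) + (-1160 + 100593)) = (75498 - 6*I*√5359) + ((14 + (1/125)*(-312)*(-312 - 87*14))/(-312) + (-1160 + 100593)) = (75498 - 6*I*√5359) + (-(14 + (1/125)*(-312)*(-312 - 1218))/312 + 99433) = (75498 - 6*I*√5359) + (-(14 + (1/125)*(-312)*(-1530))/312 + 99433) = (75498 - 6*I*√5359) + (-(14 + 95472/25)/312 + 99433) = (75498 - 6*I*√5359) + (-1/312*95822/25 + 99433) = (75498 - 6*I*√5359) + (-47911/3900 + 99433) = (75498 - 6*I*√5359) + 387740789/3900 = 682182989/3900 - 6*I*√5359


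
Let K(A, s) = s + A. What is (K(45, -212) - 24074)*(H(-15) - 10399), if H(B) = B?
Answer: 252445774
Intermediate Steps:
K(A, s) = A + s
(K(45, -212) - 24074)*(H(-15) - 10399) = ((45 - 212) - 24074)*(-15 - 10399) = (-167 - 24074)*(-10414) = -24241*(-10414) = 252445774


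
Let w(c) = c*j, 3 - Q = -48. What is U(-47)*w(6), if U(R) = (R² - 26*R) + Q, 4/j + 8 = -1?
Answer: -27856/3 ≈ -9285.3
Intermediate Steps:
Q = 51 (Q = 3 - 1*(-48) = 3 + 48 = 51)
j = -4/9 (j = 4/(-8 - 1) = 4/(-9) = 4*(-⅑) = -4/9 ≈ -0.44444)
w(c) = -4*c/9 (w(c) = c*(-4/9) = -4*c/9)
U(R) = 51 + R² - 26*R (U(R) = (R² - 26*R) + 51 = 51 + R² - 26*R)
U(-47)*w(6) = (51 + (-47)² - 26*(-47))*(-4/9*6) = (51 + 2209 + 1222)*(-8/3) = 3482*(-8/3) = -27856/3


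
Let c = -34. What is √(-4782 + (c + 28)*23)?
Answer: 2*I*√1230 ≈ 70.143*I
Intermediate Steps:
√(-4782 + (c + 28)*23) = √(-4782 + (-34 + 28)*23) = √(-4782 - 6*23) = √(-4782 - 138) = √(-4920) = 2*I*√1230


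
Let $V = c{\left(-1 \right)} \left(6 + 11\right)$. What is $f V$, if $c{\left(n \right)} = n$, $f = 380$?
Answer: $-6460$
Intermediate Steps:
$V = -17$ ($V = - (6 + 11) = \left(-1\right) 17 = -17$)
$f V = 380 \left(-17\right) = -6460$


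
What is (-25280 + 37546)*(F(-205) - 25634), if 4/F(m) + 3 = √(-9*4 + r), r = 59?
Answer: -2200912912/7 + 24532*√23/7 ≈ -3.1440e+8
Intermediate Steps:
F(m) = 4/(-3 + √23) (F(m) = 4/(-3 + √(-9*4 + 59)) = 4/(-3 + √(-36 + 59)) = 4/(-3 + √23))
(-25280 + 37546)*(F(-205) - 25634) = (-25280 + 37546)*((6/7 + 2*√23/7) - 25634) = 12266*(-179432/7 + 2*√23/7) = -2200912912/7 + 24532*√23/7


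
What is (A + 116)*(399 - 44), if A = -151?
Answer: -12425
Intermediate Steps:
(A + 116)*(399 - 44) = (-151 + 116)*(399 - 44) = -35*355 = -12425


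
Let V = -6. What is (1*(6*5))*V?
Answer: -180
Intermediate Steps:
(1*(6*5))*V = (1*(6*5))*(-6) = (1*30)*(-6) = 30*(-6) = -180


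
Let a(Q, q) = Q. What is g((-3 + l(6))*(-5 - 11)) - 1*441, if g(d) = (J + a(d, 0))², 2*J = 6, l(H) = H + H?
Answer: 19440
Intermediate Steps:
l(H) = 2*H
J = 3 (J = (½)*6 = 3)
g(d) = (3 + d)²
g((-3 + l(6))*(-5 - 11)) - 1*441 = (3 + (-3 + 2*6)*(-5 - 11))² - 1*441 = (3 + (-3 + 12)*(-16))² - 441 = (3 + 9*(-16))² - 441 = (3 - 144)² - 441 = (-141)² - 441 = 19881 - 441 = 19440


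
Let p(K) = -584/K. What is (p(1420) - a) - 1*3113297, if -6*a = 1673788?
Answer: -3018564373/1065 ≈ -2.8343e+6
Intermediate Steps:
a = -836894/3 (a = -1/6*1673788 = -836894/3 ≈ -2.7896e+5)
(p(1420) - a) - 1*3113297 = (-584/1420 - 1*(-836894/3)) - 1*3113297 = (-584*1/1420 + 836894/3) - 3113297 = (-146/355 + 836894/3) - 3113297 = 297096932/1065 - 3113297 = -3018564373/1065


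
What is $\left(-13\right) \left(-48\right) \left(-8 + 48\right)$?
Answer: $24960$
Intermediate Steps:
$\left(-13\right) \left(-48\right) \left(-8 + 48\right) = 624 \cdot 40 = 24960$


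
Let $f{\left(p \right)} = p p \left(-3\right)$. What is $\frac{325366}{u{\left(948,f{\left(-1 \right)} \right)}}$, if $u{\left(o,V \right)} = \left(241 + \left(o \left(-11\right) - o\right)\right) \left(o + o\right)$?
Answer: $- \frac{162683}{10555980} \approx -0.015411$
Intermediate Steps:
$f{\left(p \right)} = - 3 p^{2}$ ($f{\left(p \right)} = p^{2} \left(-3\right) = - 3 p^{2}$)
$u{\left(o,V \right)} = 2 o \left(241 - 12 o\right)$ ($u{\left(o,V \right)} = \left(241 - 12 o\right) 2 o = 2 o \left(241 - 12 o\right)$)
$\frac{325366}{u{\left(948,f{\left(-1 \right)} \right)}} = \frac{325366}{2 \cdot 948 \left(241 - 11376\right)} = \frac{325366}{2 \cdot 948 \left(-11135\right)} = \frac{325366}{-21111960} = 325366 \left(- \frac{1}{21111960}\right) = - \frac{162683}{10555980}$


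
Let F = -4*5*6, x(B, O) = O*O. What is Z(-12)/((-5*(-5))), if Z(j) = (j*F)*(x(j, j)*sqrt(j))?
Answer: 82944*I*sqrt(3)/5 ≈ 28733.0*I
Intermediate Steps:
x(B, O) = O**2
F = -120 (F = -20*6 = -120)
Z(j) = -120*j**(7/2) (Z(j) = (j*(-120))*(j**2*sqrt(j)) = (-120*j)*j**(5/2) = -120*j**(7/2))
Z(-12)/((-5*(-5))) = (-(-414720)*I*sqrt(3))/((-5*(-5))) = -(-414720)*I*sqrt(3)/25 = (414720*I*sqrt(3))*(1/25) = 82944*I*sqrt(3)/5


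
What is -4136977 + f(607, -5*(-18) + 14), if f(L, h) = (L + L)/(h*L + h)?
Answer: -130794664225/31616 ≈ -4.1370e+6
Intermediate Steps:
f(L, h) = 2*L/(h + L*h) (f(L, h) = (2*L)/(L*h + h) = (2*L)/(h + L*h) = 2*L/(h + L*h))
-4136977 + f(607, -5*(-18) + 14) = -4136977 + 2*607/((-5*(-18) + 14)*(1 + 607)) = -4136977 + 2*607/((90 + 14)*608) = -4136977 + 2*607*(1/608)/104 = -4136977 + 2*607*(1/104)*(1/608) = -4136977 + 607/31616 = -130794664225/31616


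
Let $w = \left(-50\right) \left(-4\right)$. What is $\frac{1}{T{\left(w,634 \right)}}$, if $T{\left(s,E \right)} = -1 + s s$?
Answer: $\frac{1}{39999} \approx 2.5001 \cdot 10^{-5}$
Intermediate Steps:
$w = 200$
$T{\left(s,E \right)} = -1 + s^{2}$
$\frac{1}{T{\left(w,634 \right)}} = \frac{1}{-1 + 200^{2}} = \frac{1}{-1 + 40000} = \frac{1}{39999}$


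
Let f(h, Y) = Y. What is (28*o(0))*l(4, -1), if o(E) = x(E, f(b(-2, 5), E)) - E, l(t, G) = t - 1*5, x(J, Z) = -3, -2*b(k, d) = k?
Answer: 84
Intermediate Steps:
b(k, d) = -k/2
l(t, G) = -5 + t (l(t, G) = t - 5 = -5 + t)
o(E) = -3 - E
(28*o(0))*l(4, -1) = (28*(-3 - 1*0))*(-5 + 4) = (28*(-3 + 0))*(-1) = (28*(-3))*(-1) = -84*(-1) = 84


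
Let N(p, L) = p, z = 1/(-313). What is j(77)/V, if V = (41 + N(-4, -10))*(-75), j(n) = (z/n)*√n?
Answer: √77/66880275 ≈ 1.3120e-7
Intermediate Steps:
z = -1/313 ≈ -0.0031949
j(n) = -1/(313*√n) (j(n) = (-1/(313*n))*√n = -1/(313*√n))
V = -2775 (V = (41 - 4)*(-75) = 37*(-75) = -2775)
j(77)/V = -√77/24101/(-2775) = -√77/24101*(-1/2775) = √77/66880275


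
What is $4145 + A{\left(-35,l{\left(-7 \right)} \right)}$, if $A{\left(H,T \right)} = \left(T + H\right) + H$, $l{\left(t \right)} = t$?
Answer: $4068$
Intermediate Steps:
$A{\left(H,T \right)} = T + 2 H$ ($A{\left(H,T \right)} = \left(H + T\right) + H = T + 2 H$)
$4145 + A{\left(-35,l{\left(-7 \right)} \right)} = 4145 + \left(-7 + 2 \left(-35\right)\right) = 4145 - 77 = 4068$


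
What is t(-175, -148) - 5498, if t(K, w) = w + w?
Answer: -5794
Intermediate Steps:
t(K, w) = 2*w
t(-175, -148) - 5498 = 2*(-148) - 5498 = -296 - 5498 = -5794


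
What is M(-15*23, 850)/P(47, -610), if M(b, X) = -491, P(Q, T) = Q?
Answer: -491/47 ≈ -10.447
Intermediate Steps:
M(-15*23, 850)/P(47, -610) = -491/47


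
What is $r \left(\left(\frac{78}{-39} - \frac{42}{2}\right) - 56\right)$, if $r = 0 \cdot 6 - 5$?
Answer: $395$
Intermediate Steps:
$r = -5$ ($r = 0 - 5 = -5$)
$r \left(\left(\frac{78}{-39} - \frac{42}{2}\right) - 56\right) = - 5 \left(\left(\frac{78}{-39} - \frac{42}{2}\right) - 56\right) = - 5 \left(\left(78 \left(- \frac{1}{39}\right) - 21\right) - 56\right) = - 5 \left(\left(-2 - 21\right) - 56\right) = - 5 \left(-23 - 56\right) = \left(-5\right) \left(-79\right) = 395$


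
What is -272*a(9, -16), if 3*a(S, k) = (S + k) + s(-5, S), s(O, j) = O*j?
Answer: 14144/3 ≈ 4714.7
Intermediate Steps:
a(S, k) = -4*S/3 + k/3 (a(S, k) = ((S + k) - 5*S)/3 = (k - 4*S)/3 = -4*S/3 + k/3)
-272*a(9, -16) = -272*(-4/3*9 + (1/3)*(-16)) = -272*(-12 - 16/3) = -272*(-52/3) = 14144/3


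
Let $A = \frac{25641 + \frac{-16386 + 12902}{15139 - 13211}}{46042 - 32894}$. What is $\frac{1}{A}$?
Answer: $\frac{6337336}{12358091} \approx 0.51281$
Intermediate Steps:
$A = \frac{12358091}{6337336}$ ($A = \frac{25641 - \frac{3484}{1928}}{13148} = \left(25641 - \frac{871}{482}\right) \frac{1}{13148} = \frac{12358091}{482} \cdot \frac{1}{13148} = \frac{12358091}{6337336} \approx 1.95$)
$\frac{1}{A} = \frac{1}{\frac{12358091}{6337336}} = \frac{6337336}{12358091}$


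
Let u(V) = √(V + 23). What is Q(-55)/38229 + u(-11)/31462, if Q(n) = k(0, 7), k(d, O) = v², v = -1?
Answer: 1/38229 + √3/15731 ≈ 0.00013626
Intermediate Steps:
k(d, O) = 1 (k(d, O) = (-1)² = 1)
Q(n) = 1
u(V) = √(23 + V)
Q(-55)/38229 + u(-11)/31462 = 1/38229 + √(23 - 11)/31462 = 1*(1/38229) + √12*(1/31462) = 1/38229 + (2*√3)*(1/31462) = 1/38229 + √3/15731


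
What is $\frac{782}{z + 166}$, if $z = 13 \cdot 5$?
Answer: $\frac{782}{231} \approx 3.3853$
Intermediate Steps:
$z = 65$
$\frac{782}{z + 166} = \frac{782}{65 + 166} = \frac{782}{231}$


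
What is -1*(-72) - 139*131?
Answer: -18137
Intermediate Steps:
-1*(-72) - 139*131 = 72 - 18209 = -18137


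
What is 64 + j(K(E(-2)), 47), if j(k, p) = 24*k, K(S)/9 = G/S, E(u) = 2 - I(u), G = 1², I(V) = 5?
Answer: -8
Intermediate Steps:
G = 1
E(u) = -3 (E(u) = 2 - 1*5 = 2 - 5 = -3)
K(S) = 9/S (K(S) = 9*(1/S) = 9/S)
64 + j(K(E(-2)), 47) = 64 + 24*(9/(-3)) = 64 + 24*(9*(-⅓)) = 64 + 24*(-3) = 64 - 72 = -8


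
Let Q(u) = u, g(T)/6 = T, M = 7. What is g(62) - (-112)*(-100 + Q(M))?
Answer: -10044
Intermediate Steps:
g(T) = 6*T
g(62) - (-112)*(-100 + Q(M)) = 6*62 - (-112)*(-100 + 7) = 372 - (-112)*(-93) = 372 - 1*10416 = 372 - 10416 = -10044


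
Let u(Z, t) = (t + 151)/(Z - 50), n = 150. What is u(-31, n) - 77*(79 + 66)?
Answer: -904666/81 ≈ -11169.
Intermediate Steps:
u(Z, t) = (151 + t)/(-50 + Z)
u(-31, n) - 77*(79 + 66) = (151 + 150)/(-50 - 31) - 77*(79 + 66) = 301/(-81) - 77*145 = -1/81*301 - 1*11165 = -301/81 - 11165 = -904666/81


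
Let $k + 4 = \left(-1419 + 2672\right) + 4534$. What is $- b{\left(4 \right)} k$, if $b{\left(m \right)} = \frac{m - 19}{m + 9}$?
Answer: $\frac{86745}{13} \approx 6672.7$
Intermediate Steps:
$k = 5783$ ($k = -4 + \left(\left(-1419 + 2672\right) + 4534\right) = -4 + \left(1253 + 4534\right) = -4 + 5787 = 5783$)
$b{\left(m \right)} = \frac{-19 + m}{9 + m}$
$- b{\left(4 \right)} k = - \frac{-19 + 4}{9 + 4} \cdot 5783 = - \frac{-15}{13} \cdot 5783 = \left(-1\right) \left(- \frac{15}{13}\right) 5783 = \frac{15}{13} \cdot 5783 = \frac{86745}{13}$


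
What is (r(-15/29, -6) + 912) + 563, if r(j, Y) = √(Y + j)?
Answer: 1475 + 3*I*√609/29 ≈ 1475.0 + 2.5529*I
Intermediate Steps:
(r(-15/29, -6) + 912) + 563 = (√(-6 - 15/29) + 912) + 563 = (√(-189/29) + 912) + 563 = (3*I*√609/29 + 912) + 563 = (912 + 3*I*√609/29) + 563 = 1475 + 3*I*√609/29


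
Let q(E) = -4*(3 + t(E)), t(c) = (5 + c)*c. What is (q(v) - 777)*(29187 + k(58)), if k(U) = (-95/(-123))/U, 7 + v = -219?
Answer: -41763340747669/7134 ≈ -5.8541e+9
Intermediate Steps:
v = -226 (v = -7 - 219 = -226)
t(c) = c*(5 + c)
q(E) = -12 - 4*E*(5 + E) (q(E) = -4*(3 + E*(5 + E)) = -12 - 4*E*(5 + E))
k(U) = 95/(123*U) (k(U) = (-95*(-1/123))/U = 95/(123*U))
(q(v) - 777)*(29187 + k(58)) = ((-12 - 4*(-226)*(5 - 226)) - 777)*(29187 + (95/123)/58) = ((-12 - 4*(-226)*(-221)) - 777)*(29187 + (95/123)*(1/58)) = ((-12 - 199784) - 777)*(29187 + 95/7134) = (-199796 - 777)*(208220153/7134) = -200573*208220153/7134 = -41763340747669/7134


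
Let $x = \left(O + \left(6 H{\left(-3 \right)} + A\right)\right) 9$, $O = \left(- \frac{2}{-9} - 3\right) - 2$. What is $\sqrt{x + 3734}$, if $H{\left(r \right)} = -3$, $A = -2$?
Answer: $\sqrt{3511} \approx 59.254$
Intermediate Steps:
$O = - \frac{43}{9}$ ($O = \left(\left(-2\right) \left(- \frac{1}{9}\right) - 3\right) - 2 = \left(\frac{2}{9} - 3\right) - 2 = - \frac{25}{9} - 2 = - \frac{43}{9} \approx -4.7778$)
$x = -223$ ($x = \left(- \frac{43}{9} + \left(6 \left(-3\right) - 2\right)\right) 9 = \left(- \frac{43}{9} - 20\right) 9 = \left(- \frac{223}{9}\right) 9 = -223$)
$\sqrt{x + 3734} = \sqrt{-223 + 3734} = \sqrt{3511}$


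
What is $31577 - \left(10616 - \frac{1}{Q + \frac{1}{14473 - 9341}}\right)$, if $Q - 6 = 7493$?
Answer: $\frac{806681344241}{38484869} \approx 20961.0$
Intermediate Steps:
$Q = 7499$ ($Q = 6 + 7493 = 7499$)
$31577 - \left(10616 - \frac{1}{Q + \frac{1}{14473 - 9341}}\right) = 31577 - \left(10616 - \frac{1}{7499 + \frac{1}{14473 - 9341}}\right) = 31577 - \left(10616 - \frac{1}{7499 + \frac{1}{5132}}\right) = 31577 - \left(10616 - \frac{5132}{38484869}\right) = 31577 + \left(\left(\frac{5132}{38484869} - 8492\right) - 2124\right) = 31577 - \frac{408555364172}{38484869} = \frac{806681344241}{38484869}$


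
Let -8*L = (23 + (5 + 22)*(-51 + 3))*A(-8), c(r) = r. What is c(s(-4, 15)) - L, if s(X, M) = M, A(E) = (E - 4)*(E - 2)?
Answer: -19080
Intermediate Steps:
A(E) = (-4 + E)*(-2 + E)
L = 19095 (L = -(23 + (5 + 22)*(-51 + 3))*(8 + (-8)² - 6*(-8))/8 = -(23 + 27*(-48))*(8 + 64 + 48)/8 = -(23 - 1296)*120/8 = -(-1273)*120/8 = -⅛*(-152760) = 19095)
c(s(-4, 15)) - L = 15 - 1*19095 = 15 - 19095 = -19080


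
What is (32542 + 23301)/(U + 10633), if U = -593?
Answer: 55843/10040 ≈ 5.5620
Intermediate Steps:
(32542 + 23301)/(U + 10633) = (32542 + 23301)/(-593 + 10633) = 55843/10040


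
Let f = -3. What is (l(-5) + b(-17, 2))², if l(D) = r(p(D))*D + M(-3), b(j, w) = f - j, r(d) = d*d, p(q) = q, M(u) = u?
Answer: 12996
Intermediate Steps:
r(d) = d²
b(j, w) = -3 - j
l(D) = -3 + D³ (l(D) = D²*D - 3 = D³ - 3 = -3 + D³)
(l(-5) + b(-17, 2))² = ((-3 + (-5)³) + (-3 - 1*(-17)))² = ((-3 - 125) + (-3 + 17))² = (-128 + 14)² = (-114)² = 12996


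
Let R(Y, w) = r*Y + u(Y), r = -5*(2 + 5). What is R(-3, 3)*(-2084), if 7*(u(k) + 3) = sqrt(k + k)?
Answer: -212568 - 2084*I*sqrt(6)/7 ≈ -2.1257e+5 - 729.25*I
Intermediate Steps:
r = -35 (r = -5*7 = -35)
u(k) = -3 + sqrt(2)*sqrt(k)/7 (u(k) = -3 + sqrt(k + k)/7 = -3 + sqrt(2*k)/7 = -3 + (sqrt(2)*sqrt(k))/7 = -3 + sqrt(2)*sqrt(k)/7)
R(Y, w) = -3 - 35*Y + sqrt(2)*sqrt(Y)/7 (R(Y, w) = -35*Y + (-3 + sqrt(2)*sqrt(Y)/7) = -3 - 35*Y + sqrt(2)*sqrt(Y)/7)
R(-3, 3)*(-2084) = (-3 - 35*(-3) + sqrt(2)*sqrt(-3)/7)*(-2084) = (-3 + 105 + sqrt(2)*(I*sqrt(3))/7)*(-2084) = (-3 + 105 + I*sqrt(6)/7)*(-2084) = (102 + I*sqrt(6)/7)*(-2084) = -212568 - 2084*I*sqrt(6)/7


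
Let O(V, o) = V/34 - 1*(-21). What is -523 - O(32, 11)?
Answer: -9264/17 ≈ -544.94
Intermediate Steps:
O(V, o) = 21 + V/34 (O(V, o) = V*(1/34) + 21 = V/34 + 21 = 21 + V/34)
-523 - O(32, 11) = -523 - (21 + (1/34)*32) = -523 - (21 + 16/17) = -523 - 1*373/17 = -523 - 373/17 = -9264/17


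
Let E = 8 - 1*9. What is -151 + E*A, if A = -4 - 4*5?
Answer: -127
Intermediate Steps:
E = -1 (E = 8 - 9 = -1)
A = -24 (A = -4 - 20 = -24)
-151 + E*A = -151 - 1*(-24) = -151 + 24 = -127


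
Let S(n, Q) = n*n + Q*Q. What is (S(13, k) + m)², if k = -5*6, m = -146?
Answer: 851929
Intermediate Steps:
k = -30
S(n, Q) = Q² + n² (S(n, Q) = n² + Q² = Q² + n²)
(S(13, k) + m)² = (((-30)² + 13²) - 146)² = ((900 + 169) - 146)² = (1069 - 146)² = 923² = 851929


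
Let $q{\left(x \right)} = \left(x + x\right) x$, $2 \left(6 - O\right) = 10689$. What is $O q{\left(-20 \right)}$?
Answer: $-4270800$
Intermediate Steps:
$O = - \frac{10677}{2}$ ($O = 6 - \frac{10689}{2} = - \frac{10677}{2} \approx -5338.5$)
$q{\left(x \right)} = 2 x^{2}$ ($q{\left(x \right)} = 2 x x = 2 x^{2}$)
$O q{\left(-20 \right)} = - \frac{10677 \cdot 2 \left(-20\right)^{2}}{2} = - \frac{10677 \cdot 2 \cdot 400}{2} = \left(- \frac{10677}{2}\right) 800 = -4270800$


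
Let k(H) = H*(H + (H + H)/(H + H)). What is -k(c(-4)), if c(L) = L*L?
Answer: -272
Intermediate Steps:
c(L) = L**2
k(H) = H*(1 + H) (k(H) = H*(H + (2*H)/((2*H))) = H*(H + (2*H)*(1/(2*H))) = H*(H + 1) = H*(1 + H))
-k(c(-4)) = -(-4)**2*(1 + (-4)**2) = -16*(1 + 16) = -16*17 = -1*272 = -272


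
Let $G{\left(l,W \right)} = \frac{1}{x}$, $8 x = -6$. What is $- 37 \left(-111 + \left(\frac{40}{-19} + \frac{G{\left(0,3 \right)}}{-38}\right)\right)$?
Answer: $\frac{238465}{57} \approx 4183.6$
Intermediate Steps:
$x = - \frac{3}{4}$ ($x = \frac{1}{8} \left(-6\right) = - \frac{3}{4} \approx -0.75$)
$G{\left(l,W \right)} = - \frac{4}{3}$ ($G{\left(l,W \right)} = \frac{1}{- \frac{3}{4}} = - \frac{4}{3}$)
$- 37 \left(-111 + \left(\frac{40}{-19} + \frac{G{\left(0,3 \right)}}{-38}\right)\right) = - 37 \left(-111 + \left(\frac{40}{-19} - \frac{4}{3 \left(-38\right)}\right)\right) = - 37 \left(-111 + \left(40 \left(- \frac{1}{19}\right) - - \frac{2}{57}\right)\right) = - 37 \left(-111 + \left(- \frac{40}{19} + \frac{2}{57}\right)\right) = - 37 \left(-111 - \frac{118}{57}\right) = \left(-37\right) \left(- \frac{6445}{57}\right) = \frac{238465}{57}$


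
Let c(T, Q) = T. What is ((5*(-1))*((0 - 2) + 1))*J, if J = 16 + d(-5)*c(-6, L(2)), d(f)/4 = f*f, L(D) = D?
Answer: -2920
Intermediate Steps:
d(f) = 4*f² (d(f) = 4*(f*f) = 4*f²)
J = -584 (J = 16 + (4*(-5)²)*(-6) = 16 + (4*25)*(-6) = 16 + 100*(-6) = 16 - 600 = -584)
((5*(-1))*((0 - 2) + 1))*J = ((5*(-1))*((0 - 2) + 1))*(-584) = -5*(-2 + 1)*(-584) = -5*(-1)*(-584) = 5*(-584) = -2920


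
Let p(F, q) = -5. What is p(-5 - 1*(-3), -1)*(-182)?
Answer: 910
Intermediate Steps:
p(-5 - 1*(-3), -1)*(-182) = -5*(-182) = 910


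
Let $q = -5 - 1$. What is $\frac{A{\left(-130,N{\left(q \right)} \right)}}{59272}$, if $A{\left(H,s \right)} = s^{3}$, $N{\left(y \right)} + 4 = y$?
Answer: $- \frac{125}{7409} \approx -0.016871$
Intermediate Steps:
$q = -6$ ($q = -5 - 1 = -6$)
$N{\left(y \right)} = -4 + y$
$\frac{A{\left(-130,N{\left(q \right)} \right)}}{59272} = \frac{\left(-4 - 6\right)^{3}}{59272} = \left(-10\right)^{3} \cdot \frac{1}{59272} = \left(-1000\right) \frac{1}{59272} = - \frac{125}{7409}$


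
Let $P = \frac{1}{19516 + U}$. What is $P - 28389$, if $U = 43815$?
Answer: $- \frac{1797903758}{63331} \approx -28389.0$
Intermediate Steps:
$P = \frac{1}{63331}$ ($P = \frac{1}{19516 + 43815} = \frac{1}{63331} \approx 1.579 \cdot 10^{-5}$)
$P - 28389 = \frac{1}{63331} - 28389 = - \frac{1797903758}{63331}$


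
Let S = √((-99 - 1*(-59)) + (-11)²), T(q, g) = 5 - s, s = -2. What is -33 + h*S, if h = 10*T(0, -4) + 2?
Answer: 615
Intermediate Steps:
T(q, g) = 7 (T(q, g) = 5 - 1*(-2) = 5 + 2 = 7)
h = 72 (h = 10*7 + 2 = 70 + 2 = 72)
S = 9 (S = √((-99 + 59) + 121) = √(-40 + 121) = √81 = 9)
-33 + h*S = -33 + 72*9 = -33 + 648 = 615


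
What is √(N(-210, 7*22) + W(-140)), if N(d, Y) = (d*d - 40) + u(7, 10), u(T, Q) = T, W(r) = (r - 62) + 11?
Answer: 2*√10969 ≈ 209.47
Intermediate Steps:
W(r) = -51 + r (W(r) = (-62 + r) + 11 = -51 + r)
N(d, Y) = -33 + d² (N(d, Y) = (d*d - 40) + 7 = (d² - 40) + 7 = (-40 + d²) + 7 = -33 + d²)
√(N(-210, 7*22) + W(-140)) = √((-33 + (-210)²) + (-51 - 140)) = √((-33 + 44100) - 191) = √(44067 - 191) = √43876 = 2*√10969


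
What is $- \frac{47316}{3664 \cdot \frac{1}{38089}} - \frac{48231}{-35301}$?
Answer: $- \frac{5301663381495}{10778572} \approx -4.9187 \cdot 10^{5}$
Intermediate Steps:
$- \frac{47316}{3664 \cdot \frac{1}{38089}} - \frac{48231}{-35301} = - \frac{47316}{3664 \cdot \frac{1}{38089}} - - \frac{16077}{11767} = - \frac{47316}{\frac{3664}{38089}} + \frac{16077}{11767} = \left(-47316\right) \frac{38089}{3664} + \frac{16077}{11767} = - \frac{450554781}{916} + \frac{16077}{11767} = - \frac{5301663381495}{10778572}$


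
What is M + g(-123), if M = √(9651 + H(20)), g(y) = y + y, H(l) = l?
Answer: -246 + √9671 ≈ -147.66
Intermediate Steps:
g(y) = 2*y
M = √9671 (M = √(9651 + 20) = √9671 ≈ 98.341)
M + g(-123) = √9671 + 2*(-123) = √9671 - 246 = -246 + √9671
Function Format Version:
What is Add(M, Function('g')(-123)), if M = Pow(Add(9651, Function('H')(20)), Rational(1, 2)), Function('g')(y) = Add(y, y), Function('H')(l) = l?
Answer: Add(-246, Pow(9671, Rational(1, 2))) ≈ -147.66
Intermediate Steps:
Function('g')(y) = Mul(2, y)
M = Pow(9671, Rational(1, 2)) (M = Pow(Add(9651, 20), Rational(1, 2)) = Pow(9671, Rational(1, 2)) ≈ 98.341)
Add(M, Function('g')(-123)) = Add(Pow(9671, Rational(1, 2)), Mul(2, -123)) = Add(Pow(9671, Rational(1, 2)), -246) = Add(-246, Pow(9671, Rational(1, 2)))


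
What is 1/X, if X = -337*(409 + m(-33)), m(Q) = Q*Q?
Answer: -1/504826 ≈ -1.9809e-6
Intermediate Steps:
m(Q) = Q**2
X = -504826 (X = -337*(409 + (-33)**2) = -337*(409 + 1089) = -337*1498 = -504826)
1/X = 1/(-504826) = -1/504826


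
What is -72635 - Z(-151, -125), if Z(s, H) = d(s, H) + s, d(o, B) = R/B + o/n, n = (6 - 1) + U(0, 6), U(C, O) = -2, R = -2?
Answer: -27162631/375 ≈ -72434.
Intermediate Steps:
n = 3 (n = (6 - 1) - 2 = 5 - 2 = 3)
d(o, B) = -2/B + o/3
Z(s, H) = -2/H + 4*s/3 (Z(s, H) = (-2/H + s/3) + s = -2/H + 4*s/3)
-72635 - Z(-151, -125) = -72635 - (-2/(-125) + (4/3)*(-151)) = -72635 - (-2*(-1/125) - 604/3) = -72635 - (2/125 - 604/3) = -72635 - 1*(-75494/375) = -72635 + 75494/375 = -27162631/375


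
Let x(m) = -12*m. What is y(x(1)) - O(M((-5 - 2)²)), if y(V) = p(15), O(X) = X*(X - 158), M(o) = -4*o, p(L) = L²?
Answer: -69159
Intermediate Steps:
O(X) = X*(-158 + X)
y(V) = 225 (y(V) = 15² = 225)
y(x(1)) - O(M((-5 - 2)²)) = 225 - (-4*(-5 - 2)²)*(-158 - 4*(-5 - 2)²) = 225 - (-4*(-7)²)*(-158 - 4*(-7)²) = 225 - (-4*49)*(-158 - 4*49) = 225 - (-196)*(-158 - 196) = 225 - (-196)*(-354) = 225 - 1*69384 = 225 - 69384 = -69159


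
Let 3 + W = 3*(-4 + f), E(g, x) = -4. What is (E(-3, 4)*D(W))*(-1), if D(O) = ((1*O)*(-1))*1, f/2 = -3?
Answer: 132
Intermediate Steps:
f = -6 (f = 2*(-3) = -6)
W = -33 (W = -3 + 3*(-4 - 6) = -3 + 3*(-10) = -3 - 30 = -33)
D(O) = -O (D(O) = (O*(-1))*1 = -O*1 = -O)
(E(-3, 4)*D(W))*(-1) = -(-4)*(-33)*(-1) = -4*33*(-1) = -132*(-1) = 132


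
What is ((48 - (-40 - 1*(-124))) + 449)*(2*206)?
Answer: 170156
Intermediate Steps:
((48 - (-40 - 1*(-124))) + 449)*(2*206) = ((48 - (-40 + 124)) + 449)*412 = ((48 - 1*84) + 449)*412 = ((48 - 84) + 449)*412 = (-36 + 449)*412 = 413*412 = 170156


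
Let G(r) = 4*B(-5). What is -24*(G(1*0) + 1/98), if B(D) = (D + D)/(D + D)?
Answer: -4716/49 ≈ -96.245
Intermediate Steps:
B(D) = 1 (B(D) = (2*D)/((2*D)) = (2*D)*(1/(2*D)) = 1)
G(r) = 4 (G(r) = 4*1 = 4)
-24*(G(1*0) + 1/98) = -24*(4 + 1/98) = -24*393/98 = -4716/49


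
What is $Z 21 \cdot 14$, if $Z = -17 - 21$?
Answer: $-11172$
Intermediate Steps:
$Z = -38$ ($Z = -17 - 21 = -38$)
$Z 21 \cdot 14 = \left(-38\right) 21 \cdot 14 = \left(-798\right) 14 = -11172$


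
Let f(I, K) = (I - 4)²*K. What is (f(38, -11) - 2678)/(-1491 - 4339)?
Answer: 7697/2915 ≈ 2.6405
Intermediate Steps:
f(I, K) = K*(-4 + I)² (f(I, K) = (-4 + I)²*K = K*(-4 + I)²)
(f(38, -11) - 2678)/(-1491 - 4339) = (-11*(-4 + 38)² - 2678)/(-1491 - 4339) = (-11*34² - 2678)/(-5830) = (-11*1156 - 2678)*(-1/5830) = (-12716 - 2678)*(-1/5830) = -15394*(-1/5830) = 7697/2915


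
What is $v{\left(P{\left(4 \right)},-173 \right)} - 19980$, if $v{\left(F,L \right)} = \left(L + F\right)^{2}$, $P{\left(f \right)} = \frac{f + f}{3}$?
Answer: $\frac{81301}{9} \approx 9033.4$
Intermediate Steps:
$P{\left(f \right)} = \frac{2 f}{3}$ ($P{\left(f \right)} = 2 f \frac{1}{3} = \frac{2 f}{3}$)
$v{\left(F,L \right)} = \left(F + L\right)^{2}$
$v{\left(P{\left(4 \right)},-173 \right)} - 19980 = \left(\frac{2}{3} \cdot 4 - 173\right)^{2} - 19980 = \left(\frac{8}{3} - 173\right)^{2} - 19980 = \left(- \frac{511}{3}\right)^{2} - 19980 = \frac{261121}{9} - 19980 = \frac{81301}{9}$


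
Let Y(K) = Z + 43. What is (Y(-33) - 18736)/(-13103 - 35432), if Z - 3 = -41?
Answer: 18731/48535 ≈ 0.38593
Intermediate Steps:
Z = -38 (Z = 3 - 41 = -38)
Y(K) = 5 (Y(K) = -38 + 43 = 5)
(Y(-33) - 18736)/(-13103 - 35432) = (5 - 18736)/(-13103 - 35432) = -18731/(-48535) = -18731*(-1/48535) = 18731/48535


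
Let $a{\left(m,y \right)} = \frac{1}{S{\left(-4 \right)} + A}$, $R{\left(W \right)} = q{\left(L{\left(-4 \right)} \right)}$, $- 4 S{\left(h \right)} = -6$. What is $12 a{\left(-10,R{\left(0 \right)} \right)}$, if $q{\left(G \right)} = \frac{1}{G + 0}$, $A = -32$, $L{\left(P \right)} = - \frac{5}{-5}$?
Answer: $- \frac{24}{61} \approx -0.39344$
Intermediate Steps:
$L{\left(P \right)} = 1$ ($L{\left(P \right)} = \left(-5\right) \left(- \frac{1}{5}\right) = 1$)
$S{\left(h \right)} = \frac{3}{2}$ ($S{\left(h \right)} = \left(- \frac{1}{4}\right) \left(-6\right) = \frac{3}{2}$)
$q{\left(G \right)} = \frac{1}{G}$
$R{\left(W \right)} = 1$ ($R{\left(W \right)} = 1^{-1} = 1$)
$a{\left(m,y \right)} = - \frac{2}{61}$ ($a{\left(m,y \right)} = \frac{1}{\frac{3}{2} - 32} = \frac{1}{- \frac{61}{2}} = - \frac{2}{61}$)
$12 a{\left(-10,R{\left(0 \right)} \right)} = 12 \left(- \frac{2}{61}\right) = - \frac{24}{61}$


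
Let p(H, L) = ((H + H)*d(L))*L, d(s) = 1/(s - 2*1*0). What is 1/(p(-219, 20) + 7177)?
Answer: 1/6739 ≈ 0.00014839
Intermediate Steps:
d(s) = 1/s (d(s) = 1/(s - 2*0) = 1/(s + 0) = 1/s)
p(H, L) = 2*H (p(H, L) = ((H + H)/L)*L = ((2*H)/L)*L = (2*H/L)*L = 2*H)
1/(p(-219, 20) + 7177) = 1/(2*(-219) + 7177) = 1/(-438 + 7177) = 1/6739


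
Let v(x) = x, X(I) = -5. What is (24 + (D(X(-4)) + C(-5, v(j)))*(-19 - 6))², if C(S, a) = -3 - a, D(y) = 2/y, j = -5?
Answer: 256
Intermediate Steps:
(24 + (D(X(-4)) + C(-5, v(j)))*(-19 - 6))² = (24 + (2/(-5) + (-3 - 1*(-5)))*(-19 - 6))² = (24 + (2*(-⅕) + (-3 + 5))*(-25))² = (24 + (-⅖ + 2)*(-25))² = (24 + (8/5)*(-25))² = (24 - 40)² = (-16)² = 256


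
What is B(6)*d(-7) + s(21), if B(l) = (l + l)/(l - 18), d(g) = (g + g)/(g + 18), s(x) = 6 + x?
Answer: 311/11 ≈ 28.273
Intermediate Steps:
d(g) = 2*g/(18 + g) (d(g) = (2*g)/(18 + g) = 2*g/(18 + g))
B(l) = 2*l/(-18 + l) (B(l) = (2*l)/(-18 + l) = 2*l/(-18 + l))
B(6)*d(-7) + s(21) = (2*6/(-18 + 6))*(2*(-7)/(18 - 7)) + (6 + 21) = (2*6/(-12))*(2*(-7)/11) + 27 = (2*6*(-1/12))*(2*(-7)*(1/11)) + 27 = -1*(-14/11) + 27 = 14/11 + 27 = 311/11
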